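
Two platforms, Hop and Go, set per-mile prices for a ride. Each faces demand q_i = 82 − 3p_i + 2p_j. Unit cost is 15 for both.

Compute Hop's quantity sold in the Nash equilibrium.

50.25

Hop's profit: π = (p_{Hop} − 15)(82 − 3p_{Hop} + 2p_{Go}).
∂π/∂p_{Hop} = 127 − 6p_{Hop} + 2p_{Go} = 0 ⇒ p_{Hop} = 127/6 + (1/3)p_{Go}.
By symmetry p_{Go} = p_{Hop}; substituting into the reaction function, (2/3)p_{Hop} = 127/6 and p_{Hop} = 31.75.
q_{Hop} = 82 − 3·31.75 + 2·31.75 = 50.25.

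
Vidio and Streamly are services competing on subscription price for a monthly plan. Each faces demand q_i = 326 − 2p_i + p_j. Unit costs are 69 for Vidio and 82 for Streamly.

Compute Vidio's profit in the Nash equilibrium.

15277.52

Vidio's profit: π = (p_{Vidio} − 69)(326 − 2p_{Vidio} + p_{Streamly}).
∂π/∂p_{Vidio} = 464 − 4p_{Vidio} + p_{Streamly} = 0 ⇒ p_{Vidio} = 116 + 0.25p_{Streamly}.
Similarly p_{Streamly} = 122.5 + 0.25p_{Vidio}.
Solving the two reaction functions simultaneously: (1 − (0.25)(0.25))p_{Vidio} = 116 + 0.25·122.5, so 0.9375p_{Vidio} = 146.625 and p_{Vidio} = 156.4.
Then p_{Streamly} = 122.5 + 0.25·156.4 = 161.6.
q_{Vidio} = 326 − 2·156.4 + 161.6 = 174.8.
Profit = (156.4 − 69)·174.8 = 15277.52.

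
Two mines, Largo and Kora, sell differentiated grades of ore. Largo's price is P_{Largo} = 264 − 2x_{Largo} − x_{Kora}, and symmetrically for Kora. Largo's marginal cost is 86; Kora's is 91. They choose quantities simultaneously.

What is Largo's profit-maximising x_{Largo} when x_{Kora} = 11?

Mine Largo's profit: π = x_{Largo}(264 − 2x_{Largo} − x_{Kora}) − 86x_{Largo}.
∂π/∂x_{Largo} = 178 − 4x_{Largo} − x_{Kora} = 0 ⇒ x_{Largo} = 44.5 − 0.25x_{Kora}.
At x_{Kora} = 11: x_{Largo} = 44.5 − 0.25·11 = 41.75.

41.75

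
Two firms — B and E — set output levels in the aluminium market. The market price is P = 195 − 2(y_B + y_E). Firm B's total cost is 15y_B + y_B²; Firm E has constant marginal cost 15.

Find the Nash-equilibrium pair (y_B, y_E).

Firm B's profit: π = y_B(195 − 2(y_B + y_E)) − 15y_B − y_B².
∂π/∂y_B = 180 − 6y_B − 2y_E = 0, so y_B = 30 − (1/3)y_E.
For E: ∂π/∂y_E = 180 − 4y_E − 2y_B = 0 ⇒ y_E = 45 − 0.5y_B.
Plugging y_E into B's best response: y_B = 30 − (1/3)(45 − 0.5y_B) ⇒ (5/6)y_B = 15, so y_B = 18.
Then y_E = 45 − 0.5·18 = 36.

18, 36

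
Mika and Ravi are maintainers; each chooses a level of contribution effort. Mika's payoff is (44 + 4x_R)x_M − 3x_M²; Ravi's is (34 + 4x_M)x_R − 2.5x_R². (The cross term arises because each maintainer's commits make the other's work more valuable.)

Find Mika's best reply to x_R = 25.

Expanding Mika's payoff: 44x_M + 4x_Rx_M − 3x_M².
∂π/∂x_M = 44 + 4x_R − 6x_M = 0, so x_M = 22/3 + (2/3)x_R.
At x_R = 25: x_M = 22/3 + (2/3)·25 = 24.

24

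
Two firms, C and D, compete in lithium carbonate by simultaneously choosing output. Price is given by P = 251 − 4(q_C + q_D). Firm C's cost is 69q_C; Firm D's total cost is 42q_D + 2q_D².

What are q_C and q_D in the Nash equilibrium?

16.85, 11.8

Firm C's profit: π = q_C(251 − 4(q_C + q_D)) − 69q_C.
∂π/∂q_C = 182 − 8q_C − 4q_D = 0, so q_C = 22.75 − 0.5q_D.
For D: ∂π/∂q_D = 209 − 12q_D − 4q_C = 0 ⇒ q_D = 209/12 − (1/3)q_C.
Solving the two reaction functions simultaneously: (1 − (−0.5)(−1/3))q_C = 22.75 − 0.5·(209/12), so (5/6)q_C = 337/24 and q_C = 16.85.
Then q_D = 209/12 − (1/3)·16.85 = 11.8.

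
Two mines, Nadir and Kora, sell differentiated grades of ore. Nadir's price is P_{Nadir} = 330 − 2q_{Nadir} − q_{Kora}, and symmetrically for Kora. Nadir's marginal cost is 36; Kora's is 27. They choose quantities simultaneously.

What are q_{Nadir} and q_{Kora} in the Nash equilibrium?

58.2, 61.2

Mine Nadir's profit: π = q_{Nadir}(330 − 2q_{Nadir} − q_{Kora}) − 36q_{Nadir}.
∂π/∂q_{Nadir} = 294 − 4q_{Nadir} − q_{Kora} = 0 ⇒ q_{Nadir} = 73.5 − 0.25q_{Kora}.
Similarly q_{Kora} = 75.75 − 0.25q_{Nadir}.
Plugging q_{Kora} into Nadir's best response: q_{Nadir} = 73.5 − 0.25(75.75 − 0.25q_{Nadir}) ⇒ 0.9375q_{Nadir} = 54.5625, so q_{Nadir} = 58.2.
Then q_{Kora} = 75.75 − 0.25·58.2 = 61.2.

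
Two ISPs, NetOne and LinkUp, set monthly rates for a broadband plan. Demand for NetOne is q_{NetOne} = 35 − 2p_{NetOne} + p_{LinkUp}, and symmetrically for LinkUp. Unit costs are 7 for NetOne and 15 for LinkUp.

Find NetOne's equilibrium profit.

216.32

NetOne's profit: π = (p_{NetOne} − 7)(35 − 2p_{NetOne} + p_{LinkUp}).
∂π/∂p_{NetOne} = 49 − 4p_{NetOne} + p_{LinkUp} = 0 ⇒ p_{NetOne} = 12.25 + 0.25p_{LinkUp}.
Similarly p_{LinkUp} = 16.25 + 0.25p_{NetOne}.
Solving the two reaction functions simultaneously: (1 − (0.25)(0.25))p_{NetOne} = 12.25 + 0.25·16.25, so 0.9375p_{NetOne} = 16.3125 and p_{NetOne} = 17.4.
Then p_{LinkUp} = 16.25 + 0.25·17.4 = 20.6.
q_{NetOne} = 35 − 2·17.4 + 20.6 = 20.8.
Profit = (17.4 − 7)·20.8 = 216.32.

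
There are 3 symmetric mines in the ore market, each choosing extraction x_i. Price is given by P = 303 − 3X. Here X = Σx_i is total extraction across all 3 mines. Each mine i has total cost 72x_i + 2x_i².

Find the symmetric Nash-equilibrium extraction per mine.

14.4375

A representative mine's profit is π_i = x_i(303 − 3X) − 72x_i − 2x_i², with X = x_i + Σ_{j≠i} x_j.
First-order condition: 231 − 10x_i − 3Σ_{j≠i} x_j = 0.
With identical mines, set every x_j = x: then 231 − 10x − 6x = 0, i.e. x = 231/16 = 14.4375.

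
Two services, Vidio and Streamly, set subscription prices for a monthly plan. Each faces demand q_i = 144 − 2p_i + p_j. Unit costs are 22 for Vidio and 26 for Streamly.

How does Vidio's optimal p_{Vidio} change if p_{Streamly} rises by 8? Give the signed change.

Vidio's profit: π = (p_{Vidio} − 22)(144 − 2p_{Vidio} + p_{Streamly}).
∂π/∂p_{Vidio} = 188 − 4p_{Vidio} + p_{Streamly} = 0 ⇒ p_{Vidio} = 47 + 0.25p_{Streamly}.
The reaction-function slope is 0.25, so an 8-unit rise in p_{Streamly} moves p_{Vidio} by 0.25 × 8 = 2. Vidio's best response rises — the actions are strategic complements.

2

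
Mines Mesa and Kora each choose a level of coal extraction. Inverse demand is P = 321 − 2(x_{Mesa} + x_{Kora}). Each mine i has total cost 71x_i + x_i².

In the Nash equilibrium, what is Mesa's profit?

2929.6875

Mine Mesa's profit: π = x_{Mesa}(321 − 2(x_{Mesa} + x_{Kora})) − 71x_{Mesa} − x_{Mesa}².
∂π/∂x_{Mesa} = 250 − 6x_{Mesa} − 2x_{Kora} = 0, so x_{Mesa} = 125/3 − (1/3)x_{Kora}.
Setting x_{Mesa} = x_{Kora} in the reaction function: x_{Mesa} = 125/3 − (1/3)x_{Mesa}, so x_{Mesa} = (125/3) / (4/3) = 31.25.
Price P = 321 − 2·62.5 = 196.
Mesa's profit: (196 − 71)·31.25 − (31.25)² = 2929.6875.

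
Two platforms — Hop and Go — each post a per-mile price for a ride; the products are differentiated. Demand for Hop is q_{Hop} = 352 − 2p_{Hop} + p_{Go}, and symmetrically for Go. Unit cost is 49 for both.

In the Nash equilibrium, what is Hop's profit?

Hop's profit: π = (p_{Hop} − 49)(352 − 2p_{Hop} + p_{Go}).
∂π/∂p_{Hop} = 450 − 4p_{Hop} + p_{Go} = 0 ⇒ p_{Hop} = 112.5 + 0.25p_{Go}.
By symmetry p_{Go} = p_{Hop}; substituting into the reaction function, 0.75p_{Hop} = 112.5 and p_{Hop} = 150.
q_{Hop} = 352 − 2·150 + 150 = 202.
Profit = (150 − 49)·202 = 20402.

20402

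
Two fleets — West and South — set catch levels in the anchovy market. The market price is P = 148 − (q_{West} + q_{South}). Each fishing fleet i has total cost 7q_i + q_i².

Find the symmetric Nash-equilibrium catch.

28.2

Fishing fleet West's profit: π = q_{West}(148 − (q_{West} + q_{South})) − 7q_{West} − q_{West}².
∂π/∂q_{West} = 141 − 4q_{West} − q_{South} = 0, so q_{West} = 35.25 − 0.25q_{South}.
Setting q_{West} = q_{South} in the reaction function: q_{West} = 35.25 − 0.25q_{West}, so q_{West} = 35.25 / 1.25 = 28.2.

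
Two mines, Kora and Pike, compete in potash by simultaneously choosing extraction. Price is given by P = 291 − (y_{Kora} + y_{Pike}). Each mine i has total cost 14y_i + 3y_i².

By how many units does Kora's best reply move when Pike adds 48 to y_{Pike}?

Mine Kora's profit: π = y_{Kora}(291 − (y_{Kora} + y_{Pike})) − 14y_{Kora} − 3y_{Kora}².
∂π/∂y_{Kora} = 277 − 8y_{Kora} − y_{Pike} = 0, so y_{Kora} = 34.625 − 0.125y_{Pike}.
The reaction-function slope is −0.125, so a 48-unit rise in y_{Pike} moves y_{Kora} by −0.125 × 48 = −6. Kora's best response falls — the actions are strategic substitutes.

-6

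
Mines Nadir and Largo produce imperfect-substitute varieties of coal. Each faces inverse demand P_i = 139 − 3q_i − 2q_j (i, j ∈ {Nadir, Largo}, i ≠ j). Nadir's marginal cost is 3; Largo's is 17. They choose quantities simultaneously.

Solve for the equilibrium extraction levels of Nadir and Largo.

Mine Nadir's profit: π = q_{Nadir}(139 − 3q_{Nadir} − 2q_{Largo}) − 3q_{Nadir}.
∂π/∂q_{Nadir} = 136 − 6q_{Nadir} − 2q_{Largo} = 0 ⇒ q_{Nadir} = 68/3 − (1/3)q_{Largo}.
Similarly q_{Largo} = 61/3 − (1/3)q_{Nadir}.
Solving the two reaction functions simultaneously: (1 − (−1/3)(−1/3))q_{Nadir} = 68/3 − (1/3)·(61/3), so (8/9)q_{Nadir} = 143/9 and q_{Nadir} = 17.875.
Then q_{Largo} = 61/3 − (1/3)·17.875 = 14.375.

17.875, 14.375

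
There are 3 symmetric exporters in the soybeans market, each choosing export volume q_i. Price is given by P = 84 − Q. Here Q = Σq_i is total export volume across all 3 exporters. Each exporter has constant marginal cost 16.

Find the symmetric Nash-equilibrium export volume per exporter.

17

A representative exporter's profit is π_i = q_i(84 − Q) − 16q_i, with Q = q_i + Σ_{j≠i} q_j.
First-order condition: 68 − 2q_i − Σ_{j≠i} q_j = 0.
Imposing symmetry (q_j = q for all j) turns Σ_{j≠i} q_j into 2q, so 68 = 4q and q = 17.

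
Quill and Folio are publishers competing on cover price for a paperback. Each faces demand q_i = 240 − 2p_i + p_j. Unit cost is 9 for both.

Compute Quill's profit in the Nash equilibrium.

11858

Quill's profit: π = (p_{Quill} − 9)(240 − 2p_{Quill} + p_{Folio}).
∂π/∂p_{Quill} = 258 − 4p_{Quill} + p_{Folio} = 0 ⇒ p_{Quill} = 64.5 + 0.25p_{Folio}.
The game is symmetric, so in equilibrium p_{Folio} = p_{Quill}: the reaction function gives 0.75p_{Quill} = 64.5, hence p_{Quill} = 86.
q_{Quill} = 240 − 2·86 + 86 = 154.
Profit = (86 − 9)·154 = 11858.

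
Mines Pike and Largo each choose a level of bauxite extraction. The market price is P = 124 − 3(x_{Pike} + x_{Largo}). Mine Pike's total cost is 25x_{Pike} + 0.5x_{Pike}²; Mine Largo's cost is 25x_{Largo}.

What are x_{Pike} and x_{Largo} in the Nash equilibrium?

Mine Pike's profit: π = x_{Pike}(124 − 3(x_{Pike} + x_{Largo})) − 25x_{Pike} − 0.5x_{Pike}².
∂π/∂x_{Pike} = 99 − 7x_{Pike} − 3x_{Largo} = 0, so x_{Pike} = 99/7 − (3/7)x_{Largo}.
For Largo: ∂π/∂x_{Largo} = 99 − 6x_{Largo} − 3x_{Pike} = 0 ⇒ x_{Largo} = 16.5 − 0.5x_{Pike}.
Solving the two reaction functions simultaneously: (1 − (−3/7)(−0.5))x_{Pike} = 99/7 − (3/7)·16.5, so (11/14)x_{Pike} = 99/14 and x_{Pike} = 9.
Then x_{Largo} = 16.5 − 0.5·9 = 12.

9, 12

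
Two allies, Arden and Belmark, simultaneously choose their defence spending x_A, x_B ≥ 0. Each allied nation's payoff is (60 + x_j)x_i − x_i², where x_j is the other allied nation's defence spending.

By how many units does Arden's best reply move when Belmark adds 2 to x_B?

Arden's payoff is (60 + x_B)x_A − x_A².
∂π/∂x_A = 60 + x_B − 2x_A = 0, so x_A = 30 + 0.5x_B.
The reaction-function slope is 0.5, so a 2-unit rise in x_B moves x_A by 0.5 × 2 = 1. Arden's best response rises — the actions are strategic complements.

1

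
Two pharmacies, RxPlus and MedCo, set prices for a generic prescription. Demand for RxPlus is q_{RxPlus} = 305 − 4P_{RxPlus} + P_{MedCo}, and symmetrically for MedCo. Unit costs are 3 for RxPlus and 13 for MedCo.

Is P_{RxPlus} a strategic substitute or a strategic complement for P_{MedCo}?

strategic complements

RxPlus's profit: π = (P_{RxPlus} − 3)(305 − 4P_{RxPlus} + P_{MedCo}).
∂π/∂P_{RxPlus} = 317 − 8P_{RxPlus} + P_{MedCo} = 0 ⇒ P_{RxPlus} = 39.625 + 0.125P_{MedCo}.
The best-response slope dP_{RxPlus}/dP_{MedCo} = 0.125 > 0: the reaction function is upward-sloping, so the choices are strategic complements.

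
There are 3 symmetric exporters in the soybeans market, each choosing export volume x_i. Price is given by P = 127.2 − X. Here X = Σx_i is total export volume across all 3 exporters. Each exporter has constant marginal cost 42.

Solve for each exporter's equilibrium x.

21.3

A representative exporter's profit is π_i = x_i(127.2 − X) − 42x_i, with X = x_i + Σ_{j≠i} x_j.
First-order condition: 85.2 − 2x_i − Σ_{j≠i} x_j = 0.
With identical exporters, set every x_j = x: then 85.2 − 2x − 2x = 0, i.e. x = 85.2/4 = 21.3.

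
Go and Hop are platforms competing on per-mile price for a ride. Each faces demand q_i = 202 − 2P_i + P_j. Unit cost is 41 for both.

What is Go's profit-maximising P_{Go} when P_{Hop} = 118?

100.5

Go's profit: π = (P_{Go} − 41)(202 − 2P_{Go} + P_{Hop}).
∂π/∂P_{Go} = 284 − 4P_{Go} + P_{Hop} = 0 ⇒ P_{Go} = 71 + 0.25P_{Hop}.
At P_{Hop} = 118: P_{Go} = 71 + 0.25·118 = 100.5.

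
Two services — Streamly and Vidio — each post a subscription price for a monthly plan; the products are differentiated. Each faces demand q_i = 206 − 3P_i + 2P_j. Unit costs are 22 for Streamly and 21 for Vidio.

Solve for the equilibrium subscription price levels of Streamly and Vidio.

67.8125, 67.4375

Streamly's profit: π = (P_{Streamly} − 22)(206 − 3P_{Streamly} + 2P_{Vidio}).
∂π/∂P_{Streamly} = 272 − 6P_{Streamly} + 2P_{Vidio} = 0 ⇒ P_{Streamly} = 136/3 + (1/3)P_{Vidio}.
Similarly P_{Vidio} = 269/6 + (1/3)P_{Streamly}.
Plugging P_{Vidio} into Streamly's best response: P_{Streamly} = 136/3 + (1/3)(269/6 + (1/3)P_{Streamly}) ⇒ (8/9)P_{Streamly} = 1085/18, so P_{Streamly} = 67.8125.
Then P_{Vidio} = 269/6 + (1/3)·67.8125 = 67.4375.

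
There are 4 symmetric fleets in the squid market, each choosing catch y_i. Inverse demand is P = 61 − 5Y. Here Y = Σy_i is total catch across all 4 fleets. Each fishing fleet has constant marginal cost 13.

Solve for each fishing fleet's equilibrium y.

1.92

A representative fishing fleet's profit is π_i = y_i(61 − 5Y) − 13y_i, with Y = y_i + Σ_{j≠i} y_j.
First-order condition: 48 − 10y_i − 5Σ_{j≠i} y_j = 0.
In a symmetric equilibrium every fishing fleet chooses the same y, so Σ_{j≠i} y_j = 3y. The condition becomes 48 − 25y = 0, giving y = 48/25 = 1.92.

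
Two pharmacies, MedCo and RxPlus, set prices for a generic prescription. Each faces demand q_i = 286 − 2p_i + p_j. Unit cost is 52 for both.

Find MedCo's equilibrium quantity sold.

MedCo's profit: π = (p_{MedCo} − 52)(286 − 2p_{MedCo} + p_{RxPlus}).
∂π/∂p_{MedCo} = 390 − 4p_{MedCo} + p_{RxPlus} = 0 ⇒ p_{MedCo} = 97.5 + 0.25p_{RxPlus}.
Setting p_{MedCo} = p_{RxPlus} in the reaction function: p_{MedCo} = 97.5 + 0.25p_{MedCo}, so p_{MedCo} = 97.5 / 0.75 = 130.
q_{MedCo} = 286 − 2·130 + 130 = 156.

156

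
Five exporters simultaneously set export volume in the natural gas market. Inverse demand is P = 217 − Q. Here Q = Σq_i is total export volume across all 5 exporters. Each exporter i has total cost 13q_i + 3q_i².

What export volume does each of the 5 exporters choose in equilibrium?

17

A representative exporter's profit is π_i = q_i(217 − Q) − 13q_i − 3q_i², with Q = q_i + Σ_{j≠i} q_j.
First-order condition: 204 − 8q_i − Σ_{j≠i} q_j = 0.
Imposing symmetry (q_j = q for all j) turns Σ_{j≠i} q_j into 4q, so 204 = 12q and q = 17.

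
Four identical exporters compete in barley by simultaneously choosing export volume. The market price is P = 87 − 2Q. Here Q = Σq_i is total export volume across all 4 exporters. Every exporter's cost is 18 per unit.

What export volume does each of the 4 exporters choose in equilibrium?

A representative exporter's profit is π_i = q_i(87 − 2Q) − 18q_i, with Q = q_i + Σ_{j≠i} q_j.
First-order condition: 69 − 4q_i − 2Σ_{j≠i} q_j = 0.
With identical exporters, set every q_j = q: then 69 − 4q − 6q = 0, i.e. q = 69/10 = 6.9.

6.9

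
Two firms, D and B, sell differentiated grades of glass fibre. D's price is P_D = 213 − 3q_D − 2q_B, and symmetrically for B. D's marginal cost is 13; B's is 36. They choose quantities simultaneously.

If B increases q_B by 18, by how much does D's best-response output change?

Firm D's profit: π = q_D(213 − 3q_D − 2q_B) − 13q_D.
∂π/∂q_D = 200 − 6q_D − 2q_B = 0 ⇒ q_D = 100/3 − (1/3)q_B.
The reaction-function slope is −1/3, so an 18-unit rise in q_B moves q_D by −1/3 × 18 = −6. D's best response falls — the actions are strategic substitutes.

-6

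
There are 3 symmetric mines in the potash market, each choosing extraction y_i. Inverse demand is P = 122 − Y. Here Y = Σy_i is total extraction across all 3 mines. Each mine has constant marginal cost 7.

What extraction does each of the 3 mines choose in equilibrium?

A representative mine's profit is π_i = y_i(122 − Y) − 7y_i, with Y = y_i + Σ_{j≠i} y_j.
First-order condition: 115 − 2y_i − Σ_{j≠i} y_j = 0.
In a symmetric equilibrium every mine chooses the same y, so Σ_{j≠i} y_j = 2y. The condition becomes 115 − 4y = 0, giving y = 115/4 = 28.75.

28.75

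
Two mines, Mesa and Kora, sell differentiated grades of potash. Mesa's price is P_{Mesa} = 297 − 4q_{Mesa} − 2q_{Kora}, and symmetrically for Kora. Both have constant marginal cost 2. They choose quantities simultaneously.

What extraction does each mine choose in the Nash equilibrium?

29.5

Mine Mesa's profit: π = q_{Mesa}(297 − 4q_{Mesa} − 2q_{Kora}) − 2q_{Mesa}.
∂π/∂q_{Mesa} = 295 − 8q_{Mesa} − 2q_{Kora} = 0 ⇒ q_{Mesa} = 36.875 − 0.25q_{Kora}.
By symmetry q_{Kora} = q_{Mesa}; substituting into the reaction function, 1.25q_{Mesa} = 36.875 and q_{Mesa} = 29.5.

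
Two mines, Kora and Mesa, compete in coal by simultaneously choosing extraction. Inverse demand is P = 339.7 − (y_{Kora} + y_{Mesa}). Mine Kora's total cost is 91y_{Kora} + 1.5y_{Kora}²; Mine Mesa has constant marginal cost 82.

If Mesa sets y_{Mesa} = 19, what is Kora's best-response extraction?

Mine Kora's profit: π = y_{Kora}(339.7 − (y_{Kora} + y_{Mesa})) − 91y_{Kora} − 1.5y_{Kora}².
∂π/∂y_{Kora} = 248.7 − 5y_{Kora} − y_{Mesa} = 0, so y_{Kora} = 49.74 − 0.2y_{Mesa}.
At y_{Mesa} = 19: y_{Kora} = 49.74 − 0.2·19 = 45.94.

45.94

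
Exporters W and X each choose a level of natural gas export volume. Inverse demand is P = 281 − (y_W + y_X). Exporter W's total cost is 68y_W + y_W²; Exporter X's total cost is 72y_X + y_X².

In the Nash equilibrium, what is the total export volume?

84.4

Exporter W's profit: π = y_W(281 − (y_W + y_X)) − 68y_W − y_W².
∂π/∂y_W = 213 − 4y_W − y_X = 0, so y_W = 53.25 − 0.25y_X.
By the same steps for X: y_X = 52.25 − 0.25y_W.
Plugging y_X into W's best response: y_W = 53.25 − 0.25(52.25 − 0.25y_W) ⇒ 0.9375y_W = 40.1875, so y_W = 643/15.
Then y_X = 52.25 − 0.25·(643/15) = 623/15.
Total export volume: 643/15 + 623/15 = 84.4.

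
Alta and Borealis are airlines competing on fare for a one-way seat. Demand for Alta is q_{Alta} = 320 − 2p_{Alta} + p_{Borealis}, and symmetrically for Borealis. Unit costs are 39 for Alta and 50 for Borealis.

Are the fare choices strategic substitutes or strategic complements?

strategic complements

Alta's profit: π = (p_{Alta} − 39)(320 − 2p_{Alta} + p_{Borealis}).
∂π/∂p_{Alta} = 398 − 4p_{Alta} + p_{Borealis} = 0 ⇒ p_{Alta} = 99.5 + 0.25p_{Borealis}.
The best-response slope dp_{Alta}/dp_{Borealis} = 0.25 > 0: the reaction function is upward-sloping, so the choices are strategic complements.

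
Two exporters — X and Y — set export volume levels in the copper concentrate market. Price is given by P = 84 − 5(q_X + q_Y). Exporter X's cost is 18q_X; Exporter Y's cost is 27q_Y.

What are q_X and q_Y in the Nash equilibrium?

5, 3.2

Exporter X's profit: π = q_X(84 − 5(q_X + q_Y)) − 18q_X.
∂π/∂q_X = 66 − 10q_X − 5q_Y = 0, so q_X = 6.6 − 0.5q_Y.
By the same steps for Y: q_Y = 5.7 − 0.5q_X.
Plugging q_Y into X's best response: q_X = 6.6 − 0.5(5.7 − 0.5q_X) ⇒ 0.75q_X = 3.75, so q_X = 5.
Then q_Y = 5.7 − 0.5·5 = 3.2.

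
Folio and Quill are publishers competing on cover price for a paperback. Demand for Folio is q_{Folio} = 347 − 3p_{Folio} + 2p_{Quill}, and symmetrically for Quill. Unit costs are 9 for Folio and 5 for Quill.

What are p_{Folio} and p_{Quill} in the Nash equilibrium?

92.75, 91.25

Folio's profit: π = (p_{Folio} − 9)(347 − 3p_{Folio} + 2p_{Quill}).
∂π/∂p_{Folio} = 374 − 6p_{Folio} + 2p_{Quill} = 0 ⇒ p_{Folio} = 187/3 + (1/3)p_{Quill}.
Similarly p_{Quill} = 181/3 + (1/3)p_{Folio}.
Plugging p_{Quill} into Folio's best response: p_{Folio} = 187/3 + (1/3)(181/3 + (1/3)p_{Folio}) ⇒ (8/9)p_{Folio} = 742/9, so p_{Folio} = 92.75.
Then p_{Quill} = 181/3 + (1/3)·92.75 = 91.25.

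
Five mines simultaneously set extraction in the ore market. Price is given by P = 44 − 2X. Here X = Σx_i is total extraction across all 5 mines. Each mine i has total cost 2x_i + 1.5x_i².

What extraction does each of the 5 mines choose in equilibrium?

A representative mine's profit is π_i = x_i(44 − 2X) − 2x_i − 1.5x_i², with X = x_i + Σ_{j≠i} x_j.
First-order condition: 42 − 7x_i − 2Σ_{j≠i} x_j = 0.
With identical mines, set every x_j = x: then 42 − 7x − 8x = 0, i.e. x = 42/15 = 2.8.

2.8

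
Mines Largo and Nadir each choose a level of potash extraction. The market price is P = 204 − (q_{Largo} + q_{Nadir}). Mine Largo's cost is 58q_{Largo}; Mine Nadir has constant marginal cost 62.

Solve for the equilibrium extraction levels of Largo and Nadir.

50, 46

Mine Largo's profit: π = q_{Largo}(204 − (q_{Largo} + q_{Nadir})) − 58q_{Largo}.
∂π/∂q_{Largo} = 146 − 2q_{Largo} − q_{Nadir} = 0, so q_{Largo} = 73 − 0.5q_{Nadir}.
By the same steps for Nadir: q_{Nadir} = 71 − 0.5q_{Largo}.
Substituting the second reaction function into the first: q_{Largo} = 73 − 0.5(71 − 0.5q_{Largo}), which gives 0.75q_{Largo} = 37.5 ⇒ q_{Largo} = 50.
Then q_{Nadir} = 71 − 0.5·50 = 46.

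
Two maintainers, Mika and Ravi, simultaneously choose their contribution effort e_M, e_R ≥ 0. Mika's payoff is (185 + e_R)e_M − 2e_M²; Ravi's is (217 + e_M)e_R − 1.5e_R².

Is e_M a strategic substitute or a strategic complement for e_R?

Expanding Mika's payoff: 185e_M + e_Re_M − 2e_M².
∂π/∂e_M = 185 + e_R − 4e_M = 0, so e_M = 46.25 + 0.25e_R.
The best-response slope de_M/de_R = 0.25 > 0: the reaction function is upward-sloping, so the choices are strategic complements.

strategic complements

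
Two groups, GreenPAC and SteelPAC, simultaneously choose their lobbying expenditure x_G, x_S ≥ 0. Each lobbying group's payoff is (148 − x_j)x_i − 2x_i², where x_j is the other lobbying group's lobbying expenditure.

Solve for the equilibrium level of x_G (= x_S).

29.6

GreenPAC's payoff is (148 − x_S)x_G − 2x_G².
∂π/∂x_G = 148 − x_S − 4x_G = 0, so x_G = 37 − 0.25x_S.
Setting x_G = x_S in the reaction function: x_G = 37 − 0.25x_G, so x_G = 37 / 1.25 = 29.6.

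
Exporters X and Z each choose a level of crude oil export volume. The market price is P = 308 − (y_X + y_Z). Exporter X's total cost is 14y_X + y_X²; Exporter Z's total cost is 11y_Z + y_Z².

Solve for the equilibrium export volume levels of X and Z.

58.6, 59.6

Exporter X's profit: π = y_X(308 − (y_X + y_Z)) − 14y_X − y_X².
∂π/∂y_X = 294 − 4y_X − y_Z = 0, so y_X = 73.5 − 0.25y_Z.
By the same steps for Z: y_Z = 74.25 − 0.25y_X.
Substituting the second reaction function into the first: y_X = 73.5 − 0.25(74.25 − 0.25y_X), which gives 0.9375y_X = 54.9375 ⇒ y_X = 58.6.
Then y_Z = 74.25 − 0.25·58.6 = 59.6.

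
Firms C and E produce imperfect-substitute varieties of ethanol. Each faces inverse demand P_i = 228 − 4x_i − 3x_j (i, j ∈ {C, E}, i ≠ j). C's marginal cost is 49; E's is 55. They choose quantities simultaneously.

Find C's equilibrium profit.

Firm C's profit: π = x_C(228 − 4x_C − 3x_E) − 49x_C.
∂π/∂x_C = 179 − 8x_C − 3x_E = 0 ⇒ x_C = 22.375 − 0.375x_E.
Similarly x_E = 21.625 − 0.375x_C.
Substituting the second reaction function into the first: x_C = 22.375 − 0.375(21.625 − 0.375x_C), which gives (55/64)x_C = 913/64 ⇒ x_C = 16.6.
Then x_E = 21.625 − 0.375·16.6 = 15.4.
P_C = 228 − 4·16.6 − 3·15.4 = 115.4.
Profit = (115.4 − 49)·16.6 = 1102.24.

1102.24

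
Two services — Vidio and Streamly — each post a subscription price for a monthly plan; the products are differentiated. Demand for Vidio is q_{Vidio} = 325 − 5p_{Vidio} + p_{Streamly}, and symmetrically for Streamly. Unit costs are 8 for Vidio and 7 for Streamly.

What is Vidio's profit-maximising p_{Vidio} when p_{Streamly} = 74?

43.9

Vidio's profit: π = (p_{Vidio} − 8)(325 − 5p_{Vidio} + p_{Streamly}).
∂π/∂p_{Vidio} = 365 − 10p_{Vidio} + p_{Streamly} = 0 ⇒ p_{Vidio} = 36.5 + 0.1p_{Streamly}.
At p_{Streamly} = 74: p_{Vidio} = 36.5 + 0.1·74 = 43.9.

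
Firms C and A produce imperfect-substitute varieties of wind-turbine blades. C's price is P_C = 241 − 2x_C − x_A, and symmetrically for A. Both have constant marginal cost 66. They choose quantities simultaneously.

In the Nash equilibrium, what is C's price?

Firm C's profit: π = x_C(241 − 2x_C − x_A) − 66x_C.
∂π/∂x_C = 175 − 4x_C − x_A = 0 ⇒ x_C = 43.75 − 0.25x_A.
Setting x_C = x_A in the reaction function: x_C = 43.75 − 0.25x_C, so x_C = 43.75 / 1.25 = 35.
P_C = 241 − 2·35 − 35 = 136.

136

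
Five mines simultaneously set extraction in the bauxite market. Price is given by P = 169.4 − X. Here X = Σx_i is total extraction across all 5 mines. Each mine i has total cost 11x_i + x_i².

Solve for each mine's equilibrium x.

19.8

A representative mine's profit is π_i = x_i(169.4 − X) − 11x_i − x_i², with X = x_i + Σ_{j≠i} x_j.
First-order condition: 158.4 − 4x_i − Σ_{j≠i} x_j = 0.
Imposing symmetry (x_j = x for all j) turns Σ_{j≠i} x_j into 4x, so 158.4 = 8x and x = 19.8.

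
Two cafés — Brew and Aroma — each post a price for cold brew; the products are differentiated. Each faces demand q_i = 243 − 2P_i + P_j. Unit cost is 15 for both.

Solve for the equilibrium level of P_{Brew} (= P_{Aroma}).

91

Brew's profit: π = (P_{Brew} − 15)(243 − 2P_{Brew} + P_{Aroma}).
∂π/∂P_{Brew} = 273 − 4P_{Brew} + P_{Aroma} = 0 ⇒ P_{Brew} = 68.25 + 0.25P_{Aroma}.
The game is symmetric, so in equilibrium P_{Aroma} = P_{Brew}: the reaction function gives 0.75P_{Brew} = 68.25, hence P_{Brew} = 91.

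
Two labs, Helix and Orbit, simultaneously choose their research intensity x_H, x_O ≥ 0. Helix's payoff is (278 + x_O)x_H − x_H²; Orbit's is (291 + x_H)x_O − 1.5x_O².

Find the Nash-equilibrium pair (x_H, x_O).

225, 172

Expanding Helix's payoff: 278x_H + x_Ox_H − x_H².
∂π/∂x_H = 278 + x_O − 2x_H = 0, so x_H = 139 + 0.5x_O.
Likewise for Orbit: x_O = 97 + (1/3)x_H.
Substituting the second reaction function into the first: x_H = 139 + 0.5(97 + (1/3)x_H), which gives (5/6)x_H = 187.5 ⇒ x_H = 225.
Then x_O = 97 + (1/3)·225 = 172.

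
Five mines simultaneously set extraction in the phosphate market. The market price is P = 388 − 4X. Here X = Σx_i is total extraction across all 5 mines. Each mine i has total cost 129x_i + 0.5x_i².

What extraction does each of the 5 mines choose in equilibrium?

A representative mine's profit is π_i = x_i(388 − 4X) − 129x_i − 0.5x_i², with X = x_i + Σ_{j≠i} x_j.
First-order condition: 259 − 9x_i − 4Σ_{j≠i} x_j = 0.
With identical mines, set every x_j = x: then 259 − 9x − 16x = 0, i.e. x = 259/25 = 10.36.

10.36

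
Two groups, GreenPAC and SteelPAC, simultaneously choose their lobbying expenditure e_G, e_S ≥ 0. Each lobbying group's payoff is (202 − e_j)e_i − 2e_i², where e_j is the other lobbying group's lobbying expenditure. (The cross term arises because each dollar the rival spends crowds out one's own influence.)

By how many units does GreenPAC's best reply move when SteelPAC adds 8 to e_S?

GreenPAC's payoff is (202 − e_S)e_G − 2e_G².
∂π/∂e_G = 202 − e_S − 4e_G = 0, so e_G = 50.5 − 0.25e_S.
The reaction-function slope is −0.25, so an 8-unit rise in e_S moves e_G by −0.25 × 8 = −2. GreenPAC's best response falls — the actions are strategic substitutes.

-2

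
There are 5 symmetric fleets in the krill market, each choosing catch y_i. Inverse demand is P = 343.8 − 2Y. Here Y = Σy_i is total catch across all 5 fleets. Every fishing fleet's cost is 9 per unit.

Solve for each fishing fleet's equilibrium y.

A representative fishing fleet's profit is π_i = y_i(343.8 − 2Y) − 9y_i, with Y = y_i + Σ_{j≠i} y_j.
First-order condition: 334.8 − 4y_i − 2Σ_{j≠i} y_j = 0.
With identical fishing fleets, set every y_j = y: then 334.8 − 4y − 8y = 0, i.e. y = 334.8/12 = 27.9.

27.9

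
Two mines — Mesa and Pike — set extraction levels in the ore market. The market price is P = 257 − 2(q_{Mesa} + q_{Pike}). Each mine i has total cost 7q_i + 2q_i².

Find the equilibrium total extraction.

50

Mine Mesa's profit: π = q_{Mesa}(257 − 2(q_{Mesa} + q_{Pike})) − 7q_{Mesa} − 2q_{Mesa}².
∂π/∂q_{Mesa} = 250 − 8q_{Mesa} − 2q_{Pike} = 0, so q_{Mesa} = 31.25 − 0.25q_{Pike}.
Setting q_{Mesa} = q_{Pike} in the reaction function: q_{Mesa} = 31.25 − 0.25q_{Mesa}, so q_{Mesa} = 31.25 / 1.25 = 25.
Total extraction: 25 + 25 = 50.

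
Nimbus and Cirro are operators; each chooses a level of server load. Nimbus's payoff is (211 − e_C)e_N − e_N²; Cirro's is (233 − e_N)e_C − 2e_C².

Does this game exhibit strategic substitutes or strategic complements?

strategic substitutes

Expanding Nimbus's payoff: 211e_N − e_Ce_N − e_N².
∂π/∂e_N = 211 − e_C − 2e_N = 0, so e_N = 105.5 − 0.5e_C.
The best-response slope de_N/de_C = −0.5 < 0: the reaction function is downward-sloping, so the choices are strategic substitutes.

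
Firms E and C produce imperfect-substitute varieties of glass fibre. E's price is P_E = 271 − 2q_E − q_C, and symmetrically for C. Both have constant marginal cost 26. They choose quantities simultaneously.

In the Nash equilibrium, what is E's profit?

Firm E's profit: π = q_E(271 − 2q_E − q_C) − 26q_E.
∂π/∂q_E = 245 − 4q_E − q_C = 0 ⇒ q_E = 61.25 − 0.25q_C.
By symmetry q_C = q_E; substituting into the reaction function, 1.25q_E = 61.25 and q_E = 49.
P_E = 271 − 2·49 − 49 = 124.
Profit = (124 − 26)·49 = 4802.

4802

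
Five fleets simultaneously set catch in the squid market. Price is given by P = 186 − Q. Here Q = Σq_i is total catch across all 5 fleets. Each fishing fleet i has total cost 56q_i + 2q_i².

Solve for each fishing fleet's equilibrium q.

A representative fishing fleet's profit is π_i = q_i(186 − Q) − 56q_i − 2q_i², with Q = q_i + Σ_{j≠i} q_j.
First-order condition: 130 − 6q_i − Σ_{j≠i} q_j = 0.
With identical fishing fleets, set every q_j = q: then 130 − 6q − 4q = 0, i.e. q = 130/10 = 13.

13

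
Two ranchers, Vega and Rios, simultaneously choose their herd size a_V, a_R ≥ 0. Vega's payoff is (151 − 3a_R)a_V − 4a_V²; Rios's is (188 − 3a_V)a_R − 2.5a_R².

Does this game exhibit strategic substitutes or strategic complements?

Expanding Vega's payoff: 151a_V − 3a_Ra_V − 4a_V².
∂π/∂a_V = 151 − 3a_R − 8a_V = 0, so a_V = 18.875 − 0.375a_R.
The best-response slope da_V/da_R = −0.375 < 0: the reaction function is downward-sloping, so the choices are strategic substitutes.

strategic substitutes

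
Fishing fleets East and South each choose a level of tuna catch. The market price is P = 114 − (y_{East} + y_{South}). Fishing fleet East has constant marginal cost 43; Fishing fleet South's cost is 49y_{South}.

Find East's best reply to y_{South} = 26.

Fishing fleet East's profit: π = y_{East}(114 − (y_{East} + y_{South})) − 43y_{East}.
∂π/∂y_{East} = 71 − 2y_{East} − y_{South} = 0, so y_{East} = 35.5 − 0.5y_{South}.
At y_{South} = 26: y_{East} = 35.5 − 0.5·26 = 22.5.

22.5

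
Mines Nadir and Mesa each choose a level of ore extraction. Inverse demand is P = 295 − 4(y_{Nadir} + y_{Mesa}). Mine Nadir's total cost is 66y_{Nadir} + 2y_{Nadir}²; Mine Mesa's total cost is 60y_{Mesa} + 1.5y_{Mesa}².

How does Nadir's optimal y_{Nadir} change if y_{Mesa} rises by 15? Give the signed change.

Mine Nadir's profit: π = y_{Nadir}(295 − 4(y_{Nadir} + y_{Mesa})) − 66y_{Nadir} − 2y_{Nadir}².
∂π/∂y_{Nadir} = 229 − 12y_{Nadir} − 4y_{Mesa} = 0, so y_{Nadir} = 229/12 − (1/3)y_{Mesa}.
The reaction-function slope is −1/3, so a 15-unit rise in y_{Mesa} moves y_{Nadir} by −1/3 × 15 = −5. Nadir's best response falls — the actions are strategic substitutes.

-5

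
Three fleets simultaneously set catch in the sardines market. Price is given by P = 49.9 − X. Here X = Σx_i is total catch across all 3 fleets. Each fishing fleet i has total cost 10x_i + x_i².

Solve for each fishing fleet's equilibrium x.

A representative fishing fleet's profit is π_i = x_i(49.9 − X) − 10x_i − x_i², with X = x_i + Σ_{j≠i} x_j.
First-order condition: 39.9 − 4x_i − Σ_{j≠i} x_j = 0.
With identical fishing fleets, set every x_j = x: then 39.9 − 4x − 2x = 0, i.e. x = 39.9/6 = 6.65.

6.65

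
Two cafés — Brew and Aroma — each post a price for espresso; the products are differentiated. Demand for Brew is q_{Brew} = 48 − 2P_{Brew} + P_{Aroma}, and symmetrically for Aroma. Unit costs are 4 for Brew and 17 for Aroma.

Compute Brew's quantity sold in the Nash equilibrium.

Brew's profit: π = (P_{Brew} − 4)(48 − 2P_{Brew} + P_{Aroma}).
∂π/∂P_{Brew} = 56 − 4P_{Brew} + P_{Aroma} = 0 ⇒ P_{Brew} = 14 + 0.25P_{Aroma}.
Similarly P_{Aroma} = 20.5 + 0.25P_{Brew}.
Solving the two reaction functions simultaneously: (1 − (0.25)(0.25))P_{Brew} = 14 + 0.25·20.5, so 0.9375P_{Brew} = 19.125 and P_{Brew} = 20.4.
Then P_{Aroma} = 20.5 + 0.25·20.4 = 25.6.
q_{Brew} = 48 − 2·20.4 + 25.6 = 32.8.

32.8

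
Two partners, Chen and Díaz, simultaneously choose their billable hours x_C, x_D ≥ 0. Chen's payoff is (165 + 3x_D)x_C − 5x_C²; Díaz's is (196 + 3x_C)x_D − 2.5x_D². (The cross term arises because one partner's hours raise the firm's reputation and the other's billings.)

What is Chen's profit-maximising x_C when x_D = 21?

22.8

Expanding Chen's payoff: 165x_C + 3x_Dx_C − 5x_C².
∂π/∂x_C = 165 + 3x_D − 10x_C = 0, so x_C = 16.5 + 0.3x_D.
At x_D = 21: x_C = 16.5 + 0.3·21 = 22.8.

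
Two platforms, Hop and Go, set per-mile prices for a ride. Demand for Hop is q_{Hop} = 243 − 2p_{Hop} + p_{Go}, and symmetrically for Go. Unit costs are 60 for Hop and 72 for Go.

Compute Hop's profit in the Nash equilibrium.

7837.52

Hop's profit: π = (p_{Hop} − 60)(243 − 2p_{Hop} + p_{Go}).
∂π/∂p_{Hop} = 363 − 4p_{Hop} + p_{Go} = 0 ⇒ p_{Hop} = 90.75 + 0.25p_{Go}.
Similarly p_{Go} = 96.75 + 0.25p_{Hop}.
Substituting the second reaction function into the first: p_{Hop} = 90.75 + 0.25(96.75 + 0.25p_{Hop}), which gives 0.9375p_{Hop} = 114.9375 ⇒ p_{Hop} = 122.6.
Then p_{Go} = 96.75 + 0.25·122.6 = 127.4.
q_{Hop} = 243 − 2·122.6 + 127.4 = 125.2.
Profit = (122.6 − 60)·125.2 = 7837.52.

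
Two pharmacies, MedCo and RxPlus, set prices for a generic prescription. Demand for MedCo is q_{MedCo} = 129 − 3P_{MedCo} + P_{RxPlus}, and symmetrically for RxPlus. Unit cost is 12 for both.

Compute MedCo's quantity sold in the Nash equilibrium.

MedCo's profit: π = (P_{MedCo} − 12)(129 − 3P_{MedCo} + P_{RxPlus}).
∂π/∂P_{MedCo} = 165 − 6P_{MedCo} + P_{RxPlus} = 0 ⇒ P_{MedCo} = 27.5 + (1/6)P_{RxPlus}.
By symmetry P_{RxPlus} = P_{MedCo}; substituting into the reaction function, (5/6)P_{MedCo} = 27.5 and P_{MedCo} = 33.
q_{MedCo} = 129 − 3·33 + 33 = 63.

63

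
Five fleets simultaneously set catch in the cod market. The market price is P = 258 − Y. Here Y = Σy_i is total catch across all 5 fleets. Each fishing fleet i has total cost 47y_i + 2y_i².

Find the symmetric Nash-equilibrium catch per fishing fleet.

A representative fishing fleet's profit is π_i = y_i(258 − Y) − 47y_i − 2y_i², with Y = y_i + Σ_{j≠i} y_j.
First-order condition: 211 − 6y_i − Σ_{j≠i} y_j = 0.
With identical fishing fleets, set every y_j = y: then 211 − 6y − 4y = 0, i.e. y = 211/10 = 21.1.

21.1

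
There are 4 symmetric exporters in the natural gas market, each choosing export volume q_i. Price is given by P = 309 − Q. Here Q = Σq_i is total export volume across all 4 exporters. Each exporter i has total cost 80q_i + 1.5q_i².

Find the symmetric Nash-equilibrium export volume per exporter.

28.625

A representative exporter's profit is π_i = q_i(309 − Q) − 80q_i − 1.5q_i², with Q = q_i + Σ_{j≠i} q_j.
First-order condition: 229 − 5q_i − Σ_{j≠i} q_j = 0.
In a symmetric equilibrium every exporter chooses the same q, so Σ_{j≠i} q_j = 3q. The condition becomes 229 − 8q = 0, giving q = 229/8 = 28.625.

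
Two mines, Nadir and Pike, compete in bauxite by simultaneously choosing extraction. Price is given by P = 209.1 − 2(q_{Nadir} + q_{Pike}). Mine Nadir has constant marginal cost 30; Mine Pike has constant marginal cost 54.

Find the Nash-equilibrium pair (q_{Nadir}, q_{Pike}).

33.85, 21.85

Mine Nadir's profit: π = q_{Nadir}(209.1 − 2(q_{Nadir} + q_{Pike})) − 30q_{Nadir}.
∂π/∂q_{Nadir} = 179.1 − 4q_{Nadir} − 2q_{Pike} = 0, so q_{Nadir} = 44.775 − 0.5q_{Pike}.
By the same steps for Pike: q_{Pike} = 38.775 − 0.5q_{Nadir}.
Plugging q_{Pike} into Nadir's best response: q_{Nadir} = 44.775 − 0.5(38.775 − 0.5q_{Nadir}) ⇒ 0.75q_{Nadir} = 25.3875, so q_{Nadir} = 33.85.
Then q_{Pike} = 38.775 − 0.5·33.85 = 21.85.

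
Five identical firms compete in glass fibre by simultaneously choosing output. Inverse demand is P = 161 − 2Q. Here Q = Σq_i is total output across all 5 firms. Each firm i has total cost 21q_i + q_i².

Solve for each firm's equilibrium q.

A representative firm's profit is π_i = q_i(161 − 2Q) − 21q_i − q_i², with Q = q_i + Σ_{j≠i} q_j.
First-order condition: 140 − 6q_i − 2Σ_{j≠i} q_j = 0.
With identical firms, set every q_j = q: then 140 − 6q − 8q = 0, i.e. q = 140/14 = 10.

10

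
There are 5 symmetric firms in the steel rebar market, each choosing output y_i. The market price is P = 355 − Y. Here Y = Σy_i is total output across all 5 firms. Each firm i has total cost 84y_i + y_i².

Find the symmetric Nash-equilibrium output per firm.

33.875

A representative firm's profit is π_i = y_i(355 − Y) − 84y_i − y_i², with Y = y_i + Σ_{j≠i} y_j.
First-order condition: 271 − 4y_i − Σ_{j≠i} y_j = 0.
In a symmetric equilibrium every firm chooses the same y, so Σ_{j≠i} y_j = 4y. The condition becomes 271 − 8y = 0, giving y = 271/8 = 33.875.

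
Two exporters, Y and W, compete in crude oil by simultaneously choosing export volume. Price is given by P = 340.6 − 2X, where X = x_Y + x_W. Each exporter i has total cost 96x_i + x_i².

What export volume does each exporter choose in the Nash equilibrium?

Exporter Y's profit: π = x_Y(340.6 − 2(x_Y + x_W)) − 96x_Y − x_Y².
∂π/∂x_Y = 244.6 − 6x_Y − 2x_W = 0, so x_Y = 1223/30 − (1/3)x_W.
By symmetry x_W = x_Y; substituting into the reaction function, (4/3)x_Y = 1223/30 and x_Y = 30.575.

30.575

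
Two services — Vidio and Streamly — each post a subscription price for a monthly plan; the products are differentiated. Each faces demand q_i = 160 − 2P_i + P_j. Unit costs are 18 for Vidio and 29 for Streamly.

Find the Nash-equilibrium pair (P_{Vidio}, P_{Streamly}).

66.8, 71.2

Vidio's profit: π = (P_{Vidio} − 18)(160 − 2P_{Vidio} + P_{Streamly}).
∂π/∂P_{Vidio} = 196 − 4P_{Vidio} + P_{Streamly} = 0 ⇒ P_{Vidio} = 49 + 0.25P_{Streamly}.
Similarly P_{Streamly} = 54.5 + 0.25P_{Vidio}.
Substituting the second reaction function into the first: P_{Vidio} = 49 + 0.25(54.5 + 0.25P_{Vidio}), which gives 0.9375P_{Vidio} = 62.625 ⇒ P_{Vidio} = 66.8.
Then P_{Streamly} = 54.5 + 0.25·66.8 = 71.2.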